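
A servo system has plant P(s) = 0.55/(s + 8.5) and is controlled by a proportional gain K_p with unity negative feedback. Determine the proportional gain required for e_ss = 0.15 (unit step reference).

K_p = 87.6

The loop is type 0, so e_ss(step) = 1/(1 + K_pos) with K_pos = K_p·P(0).
P(0) = 0.06471. Require 1/(1 + K_p·0.06471) = 0.15, so 1 + 0.06471·K_p = 6.667.
K_p = (6.667 − 1)/0.06471 = 87.6.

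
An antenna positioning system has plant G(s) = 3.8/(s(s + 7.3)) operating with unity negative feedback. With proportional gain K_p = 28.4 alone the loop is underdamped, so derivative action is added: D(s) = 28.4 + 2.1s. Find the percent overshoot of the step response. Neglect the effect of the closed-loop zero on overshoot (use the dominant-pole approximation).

3.31%

Forward path: (28.4 + 2.1s)·3.8/(s(s+7.3)). The closed-loop characteristic equation is s² + (7.3 + 3.8·2.1)s + 3.8·28.4 = 0.
That is s² + 15.28s + 107.9 = 0, so ω_n = 10.39 rad/s and ζ = 15.28/(2·10.39) = 0.7354.
%OS = 100·exp(−πζ/√(1−ζ²)) = 3.31%.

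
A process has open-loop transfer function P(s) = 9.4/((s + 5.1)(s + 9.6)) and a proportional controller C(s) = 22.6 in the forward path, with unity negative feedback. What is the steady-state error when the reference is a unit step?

The loop is type 0. Static position error constant K_pos = C(0)·P(0) = 22.6·0.192 = 4.339.
Steady-state error to a unit step: e_ss = 1/(1+K_pos) = 1/5.339 = 0.187.

0.187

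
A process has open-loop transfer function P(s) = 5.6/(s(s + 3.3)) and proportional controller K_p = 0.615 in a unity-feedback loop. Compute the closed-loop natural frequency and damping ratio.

ω_n = 1.86 rad/s, ζ = 0.889

With unity feedback the closed-loop characteristic equation is s² + 3.3s + 0.615·5.6 = s² + 3.3s + 3.444 = 0.
Matching s² + 2ζω_n s + ω_n²: ω_n = √3.444 = 1.856 rad/s and 2ζω_n = 3.3, so ζ = 3.3/(2·1.856) = 0.889.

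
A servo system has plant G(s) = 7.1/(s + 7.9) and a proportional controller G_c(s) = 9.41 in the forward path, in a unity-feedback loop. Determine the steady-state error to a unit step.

0.106

The loop is type 0. Static position error constant K_pos = G_c(0)·G(0) = 9.41·0.8987 = 8.457.
Steady-state error to a unit step: e_ss = 1/(1+K_pos) = 1/9.457 = 0.106.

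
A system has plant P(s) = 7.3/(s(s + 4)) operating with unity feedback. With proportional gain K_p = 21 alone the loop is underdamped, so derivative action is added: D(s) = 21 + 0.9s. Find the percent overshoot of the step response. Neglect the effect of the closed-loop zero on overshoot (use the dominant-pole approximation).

Forward path: (21 + 0.9s)·7.3/(s(s+4)). The closed-loop characteristic equation is s² + (4 + 7.3·0.9)s + 7.3·21 = 0.
That is s² + 10.57s + 153.3 = 0, so ω_n = 12.38 rad/s and ζ = 10.57/(2·12.38) = 0.4268.
%OS = 100·exp(−πζ/√(1−ζ²)) = 22.7%.

22.7%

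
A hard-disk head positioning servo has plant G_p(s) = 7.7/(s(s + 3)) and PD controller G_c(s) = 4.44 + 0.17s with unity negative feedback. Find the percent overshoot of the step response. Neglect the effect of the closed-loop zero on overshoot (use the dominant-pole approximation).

28.8%

Forward path: (4.44 + 0.17s)·7.7/(s(s+3)). The closed-loop characteristic equation is s² + (3 + 7.7·0.17)s + 7.7·4.44 = 0.
That is s² + 4.309s + 34.19 = 0, so ω_n = 5.847 rad/s and ζ = 4.309/(2·5.847) = 0.3685.
%OS = 100·exp(−πζ/√(1−ζ²)) = 28.8%.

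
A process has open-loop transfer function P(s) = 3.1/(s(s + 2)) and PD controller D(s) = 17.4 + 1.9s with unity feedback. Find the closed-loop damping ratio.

Forward path: (17.4 + 1.9s)·3.1/(s(s+2)). The closed-loop characteristic equation is s² + (2 + 3.1·1.9)s + 3.1·17.4 = 0.
That is s² + 7.89s + 53.94 = 0, so ω_n = 7.344 rad/s and ζ = 7.89/(2·7.344) = 0.5371.

ζ = 0.537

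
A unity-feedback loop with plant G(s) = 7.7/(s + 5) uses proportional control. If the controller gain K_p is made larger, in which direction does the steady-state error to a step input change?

The position error constant K_pos = K_p·G(0) grows with K_p, and e_ss = 1/(1+K_pos) falls.

decrease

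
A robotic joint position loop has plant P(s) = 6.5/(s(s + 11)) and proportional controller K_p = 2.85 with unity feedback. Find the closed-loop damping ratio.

ζ = 1.28

1 + K_p·P(s) = 0 gives s² + 11s + 18.53 = 0.
So ω_n² = 18.53 ⇒ ω_n = 4.304 rad/s, and ζ = 11/(2ω_n) = 1.28.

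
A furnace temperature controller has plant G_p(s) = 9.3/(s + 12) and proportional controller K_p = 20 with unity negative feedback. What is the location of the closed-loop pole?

s = -198

Closed-loop transfer function: T(s) = K_p·G_p(s)/(1 + K_p·G_p(s)) = 186/(s + 12 + 186) = 186/(s + 198).
The closed-loop pole is at s = −198.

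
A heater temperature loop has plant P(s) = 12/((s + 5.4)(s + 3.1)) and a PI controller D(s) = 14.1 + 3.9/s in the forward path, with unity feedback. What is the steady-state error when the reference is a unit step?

0

The open loop D(s)P(s) has a pole at the origin (type 1), so the static position error constant is infinite and e_ss = 1/(1+∞) = 0.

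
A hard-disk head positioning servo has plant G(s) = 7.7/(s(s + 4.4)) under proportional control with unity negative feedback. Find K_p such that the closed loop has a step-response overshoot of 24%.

From %OS = 100·exp(−πζ/√(1−ζ²)) = 24%, ζ = −ln(0.24)/√(π²+ln²(0.24)) = 0.4136.
Characteristic equation s² + 4.4s + 7.7K_p = 0 gives ζ = 4.4/(2√(7.7K_p)).
Setting ζ = 0.4136: √(7.7K_p) = 4.4/(2·0.4136) = 5.319, so K_p = 28.29/7.7 = 3.67.

K_p = 3.67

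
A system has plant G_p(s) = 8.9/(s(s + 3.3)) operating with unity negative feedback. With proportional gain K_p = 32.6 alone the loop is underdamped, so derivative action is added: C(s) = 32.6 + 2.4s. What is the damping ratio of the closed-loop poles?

ζ = 0.724

Forward path: (32.6 + 2.4s)·8.9/(s(s+3.3)). The closed-loop characteristic equation is s² + (3.3 + 8.9·2.4)s + 8.9·32.6 = 0.
That is s² + 24.66s + 290.1 = 0, so ω_n = 17.03 rad/s and ζ = 24.66/(2·17.03) = 0.7239.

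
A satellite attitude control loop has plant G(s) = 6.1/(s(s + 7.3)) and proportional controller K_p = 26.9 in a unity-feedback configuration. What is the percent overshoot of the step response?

39.3%

Closed-loop characteristic equation: s² + 7.3s + 164.1 = 0, so ω_n = 12.81 rad/s and ζ = 7.3/(2·12.81) = 0.2849.
%OS = 100·exp(−πζ/√(1−ζ²)) = 100·exp(−π·0.2849/√0.9188) = 39.3%.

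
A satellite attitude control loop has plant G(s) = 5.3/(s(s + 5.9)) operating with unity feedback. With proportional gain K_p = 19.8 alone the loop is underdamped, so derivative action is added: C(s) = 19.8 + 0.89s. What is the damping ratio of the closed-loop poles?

Forward path: (19.8 + 0.89s)·5.3/(s(s+5.9)). The closed-loop characteristic equation is s² + (5.9 + 5.3·0.89)s + 5.3·19.8 = 0.
That is s² + 10.62s + 104.9 = 0, so ω_n = 10.24 rad/s and ζ = 10.62/(2·10.24) = 0.5182.

ζ = 0.518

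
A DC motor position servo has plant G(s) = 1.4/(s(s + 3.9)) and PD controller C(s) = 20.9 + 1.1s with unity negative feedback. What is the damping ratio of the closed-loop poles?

Forward path: (20.9 + 1.1s)·1.4/(s(s+3.9)). The closed-loop characteristic equation is s² + (3.9 + 1.4·1.1)s + 1.4·20.9 = 0.
That is s² + 5.44s + 29.26 = 0, so ω_n = 5.409 rad/s and ζ = 5.44/(2·5.409) = 0.5028.

ζ = 0.503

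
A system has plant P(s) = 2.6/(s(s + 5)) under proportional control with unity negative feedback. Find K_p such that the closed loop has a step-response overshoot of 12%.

From %OS = 100·exp(−πζ/√(1−ζ²)) = 12%, ζ = −ln(0.12)/√(π²+ln²(0.12)) = 0.5594.
Characteristic equation s² + 5s + 2.6K_p = 0 gives ζ = 5/(2√(2.6K_p)).
Setting ζ = 0.5594: √(2.6K_p) = 5/(2·0.5594) = 4.469, so K_p = 19.97/2.6 = 7.68.

K_p = 7.68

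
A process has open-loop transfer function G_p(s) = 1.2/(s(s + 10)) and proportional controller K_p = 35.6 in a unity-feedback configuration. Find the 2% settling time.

T_s ≈ 0.8 s

Closed-loop characteristic equation: s² + 10s + 42.72 = 0, so ω_n = 6.536 rad/s and ζ = 10/(2·6.536) = 0.765.
2% settling time T_s ≈ 4/(ζω_n) = 4/5 = 0.8 s.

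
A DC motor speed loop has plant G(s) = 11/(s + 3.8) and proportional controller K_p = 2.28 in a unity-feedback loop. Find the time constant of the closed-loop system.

τ = 0.0346 s

Closed-loop transfer function: T(s) = K_p·G(s)/(1 + K_p·G(s)) = 25.08/(s + 3.8 + 25.08) = 25.08/(s + 28.88).
Time constant τ = 1/28.88 = 0.0346 s.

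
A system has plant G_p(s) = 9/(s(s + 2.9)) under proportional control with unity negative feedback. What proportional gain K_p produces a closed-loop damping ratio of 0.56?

K_p = 0.745

Closed-loop characteristic equation: s² + 2.9s + K_p·9 = 0.
So ω_n = √(9K_p) and 2ζω_n = 2.9, giving ζ = 2.9/(2√(9K_p)).
Setting ζ = 0.56: √(9K_p) = 2.9/(2·0.56) = 2.589, so K_p = 6.704/9 = 0.745.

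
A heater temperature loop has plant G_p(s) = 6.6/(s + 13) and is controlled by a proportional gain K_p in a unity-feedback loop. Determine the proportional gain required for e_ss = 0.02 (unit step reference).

For a type-0 loop with proportional control, e_ss = 1/(1 + K_p·G_p(0)).
G_p(0) = 0.5077. Require 1/(1 + K_p·0.5077) = 0.02, so 1 + 0.5077·K_p = 50.
K_p = (50 − 1)/0.5077 = 96.5.

K_p = 96.5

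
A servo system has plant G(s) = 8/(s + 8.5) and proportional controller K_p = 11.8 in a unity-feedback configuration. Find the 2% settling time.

T_s ≈ 0.0389 s

Closed-loop transfer function: T(s) = K_p·G(s)/(1 + K_p·G(s)) = 94.4/(s + 8.5 + 94.4) = 94.4/(s + 102.9).
Time constant τ = 1/102.9 = 0.009718 s, so the 2% settling time is about 4τ = 0.0389 s.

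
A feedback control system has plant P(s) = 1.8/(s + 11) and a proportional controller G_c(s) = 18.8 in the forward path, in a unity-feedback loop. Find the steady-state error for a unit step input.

0.245

The loop is type 0. Static position error constant K_pos = G_c(0)·P(0) = 18.8·0.1636 = 3.076.
Steady-state error to a unit step: e_ss = 1/(1+K_pos) = 1/4.076 = 0.245.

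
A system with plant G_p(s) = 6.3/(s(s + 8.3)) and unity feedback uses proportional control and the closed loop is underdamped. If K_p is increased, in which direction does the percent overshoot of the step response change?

Characteristic equation s² + 8.3s + K_p·6.3 = 0: raising K_p raises ω_n while 2ζω_n = 8.3 is fixed, so ζ falls and overshoot grows.

increase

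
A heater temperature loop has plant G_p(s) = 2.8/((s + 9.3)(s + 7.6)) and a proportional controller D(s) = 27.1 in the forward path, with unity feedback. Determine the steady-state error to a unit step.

The loop is type 0. Static position error constant K_pos = D(0)·G_p(0) = 27.1·0.03962 = 1.074.
Steady-state error to a unit step: e_ss = 1/(1+K_pos) = 1/2.074 = 0.482.

0.482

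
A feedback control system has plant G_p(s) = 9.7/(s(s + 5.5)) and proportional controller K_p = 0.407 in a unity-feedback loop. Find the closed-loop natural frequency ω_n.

ω_n = 1.99 rad/s

The closed-loop denominator is s(s+5.5) + 0.407·9.7 = s² + 5.5s + 3.948.
Matching s² + 2ζω_n s + ω_n²: ω_n = √3.948 = 1.987 rad/s and 2ζω_n = 5.5, so ζ = 5.5/(2·1.987) = 1.38.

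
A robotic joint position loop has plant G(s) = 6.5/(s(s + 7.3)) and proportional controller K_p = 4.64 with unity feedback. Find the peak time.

T_p = 0.766 s

From 1 + K_pG(s) = 0: s² + 7.3s + 30.16 = 0 ⇒ ω_n = 5.492, ζ = 0.6646.
Damped frequency ω_d = ω_n√(1−ζ²) = 4.103 rad/s, so peak time T_p = π/ω_d = 0.766 s.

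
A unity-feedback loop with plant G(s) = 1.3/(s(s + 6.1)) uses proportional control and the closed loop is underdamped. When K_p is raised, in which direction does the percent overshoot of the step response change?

Characteristic equation s² + 6.1s + K_p·1.3 = 0: raising K_p raises ω_n while 2ζω_n = 6.1 is fixed, so ζ falls and overshoot grows.

increase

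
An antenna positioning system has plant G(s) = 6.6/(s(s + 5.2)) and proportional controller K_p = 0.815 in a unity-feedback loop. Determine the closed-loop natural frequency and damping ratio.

The closed-loop denominator is s(s+5.2) + 0.815·6.6 = s² + 5.2s + 5.379.
So ω_n² = 5.379 ⇒ ω_n = 2.319 rad/s, and ζ = 5.2/(2ω_n) = 1.12.

ω_n = 2.32 rad/s, ζ = 1.12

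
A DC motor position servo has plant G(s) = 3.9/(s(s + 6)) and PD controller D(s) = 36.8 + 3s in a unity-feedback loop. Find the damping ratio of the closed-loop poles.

Forward path: (36.8 + 3s)·3.9/(s(s+6)). The closed-loop characteristic equation is s² + (6 + 3.9·3)s + 3.9·36.8 = 0.
That is s² + 17.7s + 143.5 = 0, so ω_n = 11.98 rad/s and ζ = 17.7/(2·11.98) = 0.7387.

ζ = 0.739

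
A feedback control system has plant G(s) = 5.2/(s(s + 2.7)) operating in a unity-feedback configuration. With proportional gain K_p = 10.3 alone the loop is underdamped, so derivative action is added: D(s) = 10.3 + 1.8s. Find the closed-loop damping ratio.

Forward path: (10.3 + 1.8s)·5.2/(s(s+2.7)). The closed-loop characteristic equation is s² + (2.7 + 5.2·1.8)s + 5.2·10.3 = 0.
That is s² + 12.06s + 53.56 = 0, so ω_n = 7.318 rad/s and ζ = 12.06/(2·7.318) = 0.8239.

ζ = 0.824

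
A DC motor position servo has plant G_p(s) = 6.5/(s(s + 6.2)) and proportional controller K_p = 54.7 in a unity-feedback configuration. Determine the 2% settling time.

The closed-loop denominator s² + 6.2s + 355.6 gives ω_n = √355.6 = 18.86 and ζ = 6.2/(2ω_n) = 0.1644.
2% settling time T_s ≈ 4/(ζω_n) = 4/3.1 = 1.29 s.

T_s ≈ 1.29 s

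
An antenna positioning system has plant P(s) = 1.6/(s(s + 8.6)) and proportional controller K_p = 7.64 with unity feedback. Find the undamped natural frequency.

ω_n = 3.5 rad/s

The closed-loop denominator is s(s+8.6) + 7.64·1.6 = s² + 8.6s + 12.22.
Matching s² + 2ζω_n s + ω_n²: ω_n = √12.22 = 3.496 rad/s and 2ζω_n = 8.6, so ζ = 8.6/(2·3.496) = 1.23.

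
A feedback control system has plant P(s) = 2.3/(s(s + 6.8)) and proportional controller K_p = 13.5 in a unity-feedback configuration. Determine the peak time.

Closed-loop characteristic equation: s² + 6.8s + 31.05 = 0, so ω_n = 5.572 rad/s and ζ = 6.8/(2·5.572) = 0.6102.
Damped frequency ω_d = ω_n√(1−ζ²) = 4.415 rad/s, so peak time T_p = π/ω_d = 0.712 s.

T_p = 0.712 s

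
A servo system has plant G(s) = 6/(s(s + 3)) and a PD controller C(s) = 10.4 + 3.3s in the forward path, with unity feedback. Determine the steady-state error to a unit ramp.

0.0481

The loop has one pole at the origin (type 1). Velocity error constant K_v = lim_{s→0} s·C(s)G(s) = 10.4·6/3 = 20.8.
Steady-state error to a unit ramp: e_ss = 1/K_v = 0.0481.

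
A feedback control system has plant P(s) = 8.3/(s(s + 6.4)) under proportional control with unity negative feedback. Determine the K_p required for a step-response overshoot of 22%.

From %OS = 100·exp(−πζ/√(1−ζ²)) = 22%, ζ = −ln(0.22)/√(π²+ln²(0.22)) = 0.4342.
Characteristic equation s² + 6.4s + 8.3K_p = 0 gives ζ = 6.4/(2√(8.3K_p)).
Setting ζ = 0.4342: √(8.3K_p) = 6.4/(2·0.4342) = 7.37, so K_p = 54.32/8.3 = 6.54.

K_p = 6.54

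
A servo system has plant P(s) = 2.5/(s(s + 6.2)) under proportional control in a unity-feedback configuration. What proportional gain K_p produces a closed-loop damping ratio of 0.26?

K_p = 56.9

Closed-loop characteristic equation: s² + 6.2s + K_p·2.5 = 0.
So ω_n = √(2.5K_p) and 2ζω_n = 6.2, giving ζ = 6.2/(2√(2.5K_p)).
Setting ζ = 0.26: √(2.5K_p) = 6.2/(2·0.26) = 11.92, so K_p = 142.2/2.5 = 56.9.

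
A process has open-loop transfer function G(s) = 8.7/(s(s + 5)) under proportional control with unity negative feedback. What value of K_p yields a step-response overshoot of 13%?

From %OS = 100·exp(−πζ/√(1−ζ²)) = 13%, ζ = −ln(0.13)/√(π²+ln²(0.13)) = 0.5446.
Characteristic equation s² + 5s + 8.7K_p = 0 gives ζ = 5/(2√(8.7K_p)).
Setting ζ = 0.5446: √(8.7K_p) = 5/(2·0.5446) = 4.59, so K_p = 21.07/8.7 = 2.42.

K_p = 2.42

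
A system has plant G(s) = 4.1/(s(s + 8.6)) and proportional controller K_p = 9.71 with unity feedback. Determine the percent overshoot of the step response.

From 1 + K_pG(s) = 0: s² + 8.6s + 39.81 = 0 ⇒ ω_n = 6.31, ζ = 0.6815.
%OS = 100·exp(−πζ/√(1−ζ²)) = 100·exp(−π·0.6815/√0.5356) = 5.36%.

5.36%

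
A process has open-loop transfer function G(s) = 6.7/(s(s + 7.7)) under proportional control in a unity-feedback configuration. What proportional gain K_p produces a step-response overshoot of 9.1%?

K_p = 6.01

From %OS = 100·exp(−πζ/√(1−ζ²)) = 9.1%, ζ = −ln(0.091)/√(π²+ln²(0.091)) = 0.6066.
Characteristic equation s² + 7.7s + 6.7K_p = 0 gives ζ = 7.7/(2√(6.7K_p)).
Setting ζ = 0.6066: √(6.7K_p) = 7.7/(2·0.6066) = 6.347, so K_p = 40.29/6.7 = 6.01.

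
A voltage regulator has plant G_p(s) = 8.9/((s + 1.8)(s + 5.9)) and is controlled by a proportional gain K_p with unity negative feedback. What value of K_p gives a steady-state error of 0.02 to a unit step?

K_p = 58.5

The loop is type 0, so e_ss(step) = 1/(1 + K_pos) with K_pos = K_p·G_p(0).
G_p(0) = 0.838. Require 1/(1 + K_p·0.838) = 0.02, so 1 + 0.838·K_p = 50.
K_p = (50 − 1)/0.838 = 58.5.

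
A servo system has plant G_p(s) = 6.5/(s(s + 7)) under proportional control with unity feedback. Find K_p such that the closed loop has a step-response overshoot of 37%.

K_p = 20.7

From %OS = 100·exp(−πζ/√(1−ζ²)) = 37%, ζ = −ln(0.37)/√(π²+ln²(0.37)) = 0.3017.
Characteristic equation s² + 7s + 6.5K_p = 0 gives ζ = 7/(2√(6.5K_p)).
Setting ζ = 0.3017: √(6.5K_p) = 7/(2·0.3017) = 11.6, so K_p = 134.6/6.5 = 20.7.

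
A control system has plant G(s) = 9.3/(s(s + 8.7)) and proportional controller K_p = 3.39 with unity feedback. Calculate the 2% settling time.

From 1 + K_pG(s) = 0: s² + 8.7s + 31.53 = 0 ⇒ ω_n = 5.615, ζ = 0.7747.
2% settling time T_s ≈ 4/(ζω_n) = 4/4.35 = 0.92 s.

T_s ≈ 0.92 s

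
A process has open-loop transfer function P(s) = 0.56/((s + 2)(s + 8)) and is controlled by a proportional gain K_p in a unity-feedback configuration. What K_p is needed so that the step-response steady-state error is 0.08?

Steady-state error for a unit step on this type-0 loop is 1/(1 + K_p·P(0)).
P(0) = 0.035. Require 1/(1 + K_p·0.035) = 0.08, so 1 + 0.035·K_p = 12.5.
K_p = (12.5 − 1)/0.035 = 329.

K_p = 329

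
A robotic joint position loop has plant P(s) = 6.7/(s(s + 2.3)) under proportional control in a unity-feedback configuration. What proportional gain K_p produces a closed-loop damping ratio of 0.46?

Closed-loop characteristic equation: s² + 2.3s + K_p·6.7 = 0.
So ω_n = √(6.7K_p) and 2ζω_n = 2.3, giving ζ = 2.3/(2√(6.7K_p)).
Setting ζ = 0.46: √(6.7K_p) = 2.3/(2·0.46) = 2.5, so K_p = 6.25/6.7 = 0.933.

K_p = 0.933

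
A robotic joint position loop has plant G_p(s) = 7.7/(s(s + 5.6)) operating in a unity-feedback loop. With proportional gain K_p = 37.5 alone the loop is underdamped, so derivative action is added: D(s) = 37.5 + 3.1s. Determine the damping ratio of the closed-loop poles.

Forward path: (37.5 + 3.1s)·7.7/(s(s+5.6)). The closed-loop characteristic equation is s² + (5.6 + 7.7·3.1)s + 7.7·37.5 = 0.
That is s² + 29.47s + 288.8 = 0, so ω_n = 16.99 rad/s and ζ = 29.47/(2·16.99) = 0.8671.

ζ = 0.867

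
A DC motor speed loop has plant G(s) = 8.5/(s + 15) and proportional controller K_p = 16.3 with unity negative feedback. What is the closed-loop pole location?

s = -153.6

Closed-loop transfer function: T(s) = K_p·G(s)/(1 + K_p·G(s)) = 138.6/(s + 15 + 138.6) = 138.6/(s + 153.6).
The closed-loop pole is at s = −153.6.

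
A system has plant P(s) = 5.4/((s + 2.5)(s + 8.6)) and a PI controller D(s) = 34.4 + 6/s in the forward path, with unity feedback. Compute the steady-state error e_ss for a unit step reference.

The open loop D(s)P(s) has a pole at the origin (type 1), so the static position error constant is infinite and e_ss = 1/(1+∞) = 0.

0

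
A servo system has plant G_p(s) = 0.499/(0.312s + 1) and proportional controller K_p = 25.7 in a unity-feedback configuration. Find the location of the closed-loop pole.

s = -44.31

Closed loop: T(s) = K_p·G_p/(1+K_p·G_p) = 12.82/(0.312s + 1 + 12.82), with pole at s = −(1 + 12.82)/0.312 = −44.31.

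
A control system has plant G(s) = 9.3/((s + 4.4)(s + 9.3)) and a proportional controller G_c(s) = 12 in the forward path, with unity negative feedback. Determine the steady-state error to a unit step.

0.268

The loop is type 0. Static position error constant K_pos = G_c(0)·G(0) = 12·0.2273 = 2.727.
Steady-state error to a unit step: e_ss = 1/(1+K_pos) = 1/3.727 = 0.268.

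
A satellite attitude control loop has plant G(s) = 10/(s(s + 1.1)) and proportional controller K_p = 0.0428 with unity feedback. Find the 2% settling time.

T_s ≈ 7.27 s

Closed-loop characteristic equation: s² + 1.1s + 0.428 = 0, so ω_n = 0.6542 rad/s and ζ = 1.1/(2·0.6542) = 0.8407.
2% settling time T_s ≈ 4/(ζω_n) = 4/0.55 = 7.27 s.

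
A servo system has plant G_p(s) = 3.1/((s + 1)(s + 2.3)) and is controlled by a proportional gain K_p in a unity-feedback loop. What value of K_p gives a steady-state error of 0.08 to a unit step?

K_p = 8.53

Steady-state error for a unit step on this type-0 loop is 1/(1 + K_p·G_p(0)).
G_p(0) = 1.348. Require 1/(1 + K_p·1.348) = 0.08, so 1 + 1.348·K_p = 12.5.
K_p = (12.5 − 1)/1.348 = 8.53.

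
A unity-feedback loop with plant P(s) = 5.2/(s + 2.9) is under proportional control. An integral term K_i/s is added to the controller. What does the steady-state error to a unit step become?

0

Adding integral action puts a pole at s = 0 in the forward path, raising the system type to 1; a type-1 loop has zero steady-state error to a step.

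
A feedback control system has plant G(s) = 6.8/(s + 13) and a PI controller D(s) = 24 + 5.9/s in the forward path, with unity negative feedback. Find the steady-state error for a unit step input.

0

The open loop D(s)G(s) has a pole at the origin (type 1), so the static position error constant is infinite and e_ss = 1/(1+∞) = 0.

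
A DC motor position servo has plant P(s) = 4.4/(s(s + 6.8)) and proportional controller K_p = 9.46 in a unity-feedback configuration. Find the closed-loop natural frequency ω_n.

ω_n = 6.45 rad/s

1 + K_p·P(s) = 0 gives s² + 6.8s + 41.62 = 0.
So ω_n² = 41.62 ⇒ ω_n = 6.452 rad/s, and ζ = 6.8/(2ω_n) = 0.527.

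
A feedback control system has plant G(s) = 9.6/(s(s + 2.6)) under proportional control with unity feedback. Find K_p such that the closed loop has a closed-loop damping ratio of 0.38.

Closed-loop characteristic equation: s² + 2.6s + K_p·9.6 = 0.
So ω_n = √(9.6K_p) and 2ζω_n = 2.6, giving ζ = 2.6/(2√(9.6K_p)).
Setting ζ = 0.38: √(9.6K_p) = 2.6/(2·0.38) = 3.421, so K_p = 11.7/9.6 = 1.22.

K_p = 1.22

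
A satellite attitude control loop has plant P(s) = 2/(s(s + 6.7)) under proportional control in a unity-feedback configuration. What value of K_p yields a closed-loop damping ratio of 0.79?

Closed-loop characteristic equation: s² + 6.7s + K_p·2 = 0.
So ω_n = √(2K_p) and 2ζω_n = 6.7, giving ζ = 6.7/(2√(2K_p)).
Setting ζ = 0.79: √(2K_p) = 6.7/(2·0.79) = 4.241, so K_p = 17.98/2 = 8.99.

K_p = 8.99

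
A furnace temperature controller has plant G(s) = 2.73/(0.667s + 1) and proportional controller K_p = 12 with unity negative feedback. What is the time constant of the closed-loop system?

τ = 0.0198 s

Closed loop: T(s) = K_p·G/(1+K_p·G) = 32.76/(0.667s + 1 + 32.76), with pole at s = −(1 + 32.76)/0.667 = −50.61.
Closed-loop time constant τ = 1/50.61 = 0.0198 s.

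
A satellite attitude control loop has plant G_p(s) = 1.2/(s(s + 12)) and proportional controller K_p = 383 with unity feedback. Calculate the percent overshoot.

40%

From 1 + K_pG_p(s) = 0: s² + 12s + 459.6 = 0 ⇒ ω_n = 21.44, ζ = 0.2799.
%OS = 100·exp(−πζ/√(1−ζ²)) = 100·exp(−π·0.2799/√0.9217) = 40%.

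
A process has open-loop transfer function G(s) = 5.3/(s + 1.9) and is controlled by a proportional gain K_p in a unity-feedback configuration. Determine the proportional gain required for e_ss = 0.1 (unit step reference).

For a type-0 loop with proportional control, e_ss = 1/(1 + K_p·G(0)).
G(0) = 2.789. Require 1/(1 + K_p·2.789) = 0.1, so 1 + 2.789·K_p = 10.
K_p = (10 − 1)/2.789 = 3.23.

K_p = 3.23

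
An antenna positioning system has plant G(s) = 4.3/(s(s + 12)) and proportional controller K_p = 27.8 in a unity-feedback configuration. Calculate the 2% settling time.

From 1 + K_pG(s) = 0: s² + 12s + 119.5 = 0 ⇒ ω_n = 10.93, ζ = 0.5488.
2% settling time T_s ≈ 4/(ζω_n) = 4/6 = 0.667 s.

T_s ≈ 0.667 s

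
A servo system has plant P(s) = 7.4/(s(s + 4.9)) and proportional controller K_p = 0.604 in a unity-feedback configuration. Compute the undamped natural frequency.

1 + K_p·P(s) = 0 gives s² + 4.9s + 4.47 = 0.
So ω_n² = 4.47 ⇒ ω_n = 2.114 rad/s, and ζ = 4.9/(2ω_n) = 1.16.

ω_n = 2.11 rad/s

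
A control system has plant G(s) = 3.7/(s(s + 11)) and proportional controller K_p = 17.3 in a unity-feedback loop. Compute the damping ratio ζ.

ζ = 0.687

The closed-loop denominator is s(s+11) + 17.3·3.7 = s² + 11s + 64.01.
So ω_n² = 64.01 ⇒ ω_n = 8.001 rad/s, and ζ = 11/(2ω_n) = 0.687.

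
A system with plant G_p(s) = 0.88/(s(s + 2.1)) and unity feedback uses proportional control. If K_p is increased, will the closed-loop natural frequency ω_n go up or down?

increase

ω_n = √(0.88·K_p), which grows with K_p.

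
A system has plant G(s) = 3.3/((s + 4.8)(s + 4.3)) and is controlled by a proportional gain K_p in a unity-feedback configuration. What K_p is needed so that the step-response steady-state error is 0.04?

Steady-state error for a unit step on this type-0 loop is 1/(1 + K_p·G(0)).
G(0) = 0.1599. Require 1/(1 + K_p·0.1599) = 0.04, so 1 + 0.1599·K_p = 25.
K_p = (25 − 1)/0.1599 = 150.

K_p = 150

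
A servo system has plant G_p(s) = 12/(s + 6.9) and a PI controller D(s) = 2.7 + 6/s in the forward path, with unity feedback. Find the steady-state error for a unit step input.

0

The open loop D(s)G_p(s) has a pole at the origin (type 1), so the static position error constant is infinite and e_ss = 1/(1+∞) = 0.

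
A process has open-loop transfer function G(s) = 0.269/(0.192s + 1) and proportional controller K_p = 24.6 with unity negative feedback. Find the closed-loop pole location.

Closed loop: T(s) = K_p·G/(1+K_p·G) = 6.617/(0.192s + 1 + 6.617), with pole at s = −(1 + 6.617)/0.192 = −39.67.

s = -39.67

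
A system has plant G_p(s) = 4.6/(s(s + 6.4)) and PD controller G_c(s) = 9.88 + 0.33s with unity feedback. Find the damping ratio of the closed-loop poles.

ζ = 0.587

Forward path: (9.88 + 0.33s)·4.6/(s(s+6.4)). The closed-loop characteristic equation is s² + (6.4 + 4.6·0.33)s + 4.6·9.88 = 0.
That is s² + 7.918s + 45.45 = 0, so ω_n = 6.742 rad/s and ζ = 7.918/(2·6.742) = 0.5873.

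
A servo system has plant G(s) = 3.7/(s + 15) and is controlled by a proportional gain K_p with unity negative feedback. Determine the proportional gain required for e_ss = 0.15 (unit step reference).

K_p = 23

For a type-0 loop with proportional control, e_ss = 1/(1 + K_p·G(0)).
G(0) = 0.2467. Require 1/(1 + K_p·0.2467) = 0.15, so 1 + 0.2467·K_p = 6.667.
K_p = (6.667 − 1)/0.2467 = 23.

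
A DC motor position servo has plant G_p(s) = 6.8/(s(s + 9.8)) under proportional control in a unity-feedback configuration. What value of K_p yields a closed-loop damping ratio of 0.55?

Closed-loop characteristic equation: s² + 9.8s + K_p·6.8 = 0.
So ω_n = √(6.8K_p) and 2ζω_n = 9.8, giving ζ = 9.8/(2√(6.8K_p)).
Setting ζ = 0.55: √(6.8K_p) = 9.8/(2·0.55) = 8.909, so K_p = 79.37/6.8 = 11.7.

K_p = 11.7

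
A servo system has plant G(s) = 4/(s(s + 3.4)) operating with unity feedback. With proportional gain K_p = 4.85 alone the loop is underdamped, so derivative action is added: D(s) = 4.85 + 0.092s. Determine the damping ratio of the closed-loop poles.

ζ = 0.428

Forward path: (4.85 + 0.092s)·4/(s(s+3.4)). The closed-loop characteristic equation is s² + (3.4 + 4·0.092)s + 4·4.85 = 0.
That is s² + 3.768s + 19.4 = 0, so ω_n = 4.405 rad/s and ζ = 3.768/(2·4.405) = 0.4277.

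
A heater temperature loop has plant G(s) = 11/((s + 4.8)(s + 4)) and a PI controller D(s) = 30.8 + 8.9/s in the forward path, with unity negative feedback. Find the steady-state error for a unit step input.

The open loop D(s)G(s) has a pole at the origin (type 1), so the static position error constant is infinite and e_ss = 1/(1+∞) = 0.

0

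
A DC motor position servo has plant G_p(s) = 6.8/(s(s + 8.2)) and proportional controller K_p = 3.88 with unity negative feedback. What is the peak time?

The closed-loop denominator s² + 8.2s + 26.38 gives ω_n = √26.38 = 5.137 and ζ = 8.2/(2ω_n) = 0.7982.
Damped frequency ω_d = ω_n√(1−ζ²) = 3.094 rad/s, so peak time T_p = π/ω_d = 1.02 s.

T_p = 1.02 s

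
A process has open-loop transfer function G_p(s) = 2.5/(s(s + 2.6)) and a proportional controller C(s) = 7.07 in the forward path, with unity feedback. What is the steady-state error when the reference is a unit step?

The open loop C(s)G_p(s) has a pole at the origin (type 1), so the static position error constant is infinite and e_ss = 1/(1+∞) = 0.

0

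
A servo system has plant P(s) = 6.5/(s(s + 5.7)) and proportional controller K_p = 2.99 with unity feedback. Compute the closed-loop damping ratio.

ζ = 0.646

1 + K_p·P(s) = 0 gives s² + 5.7s + 19.44 = 0.
Matching s² + 2ζω_n s + ω_n²: ω_n = √19.44 = 4.409 rad/s and 2ζω_n = 5.7, so ζ = 5.7/(2·4.409) = 0.646.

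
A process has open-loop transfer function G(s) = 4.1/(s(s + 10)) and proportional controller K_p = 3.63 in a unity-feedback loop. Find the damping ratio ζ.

The closed-loop denominator is s(s+10) + 3.63·4.1 = s² + 10s + 14.88.
So ω_n² = 14.88 ⇒ ω_n = 3.858 rad/s, and ζ = 10/(2ω_n) = 1.3.

ζ = 1.3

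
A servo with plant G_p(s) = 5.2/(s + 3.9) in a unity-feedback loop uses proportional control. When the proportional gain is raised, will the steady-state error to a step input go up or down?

decrease

The position error constant K_pos = K_p·G_p(0) grows with K_p, and e_ss = 1/(1+K_pos) falls.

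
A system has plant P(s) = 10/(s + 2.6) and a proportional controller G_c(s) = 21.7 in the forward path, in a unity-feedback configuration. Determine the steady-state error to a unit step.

The loop is type 0. Static position error constant K_pos = G_c(0)·P(0) = 21.7·3.846 = 83.46.
Steady-state error to a unit step: e_ss = 1/(1+K_pos) = 1/84.46 = 0.0118.

0.0118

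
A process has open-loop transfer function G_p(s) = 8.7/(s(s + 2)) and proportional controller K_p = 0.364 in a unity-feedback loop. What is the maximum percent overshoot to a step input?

11.8%

The closed-loop denominator s² + 2s + 3.167 gives ω_n = √3.167 = 1.78 and ζ = 2/(2ω_n) = 0.5619.
%OS = 100·exp(−πζ/√(1−ζ²)) = 100·exp(−π·0.5619/√0.6842) = 11.8%.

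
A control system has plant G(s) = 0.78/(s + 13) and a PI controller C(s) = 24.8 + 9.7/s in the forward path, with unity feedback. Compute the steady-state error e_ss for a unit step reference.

The open loop C(s)G(s) has a pole at the origin (type 1), so the static position error constant is infinite and e_ss = 1/(1+∞) = 0.

0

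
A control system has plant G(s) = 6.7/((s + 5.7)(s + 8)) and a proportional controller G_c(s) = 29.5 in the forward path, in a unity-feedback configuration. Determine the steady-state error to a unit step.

0.187

The loop is type 0. Static position error constant K_pos = G_c(0)·G(0) = 29.5·0.1469 = 4.334.
Steady-state error to a unit step: e_ss = 1/(1+K_pos) = 1/5.334 = 0.187.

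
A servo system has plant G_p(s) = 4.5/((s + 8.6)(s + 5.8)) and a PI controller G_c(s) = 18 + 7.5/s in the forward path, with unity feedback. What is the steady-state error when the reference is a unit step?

The open loop G_c(s)G_p(s) has a pole at the origin (type 1), so the static position error constant is infinite and e_ss = 1/(1+∞) = 0.

0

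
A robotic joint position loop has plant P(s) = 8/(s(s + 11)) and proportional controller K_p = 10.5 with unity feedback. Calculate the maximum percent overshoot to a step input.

Closed-loop characteristic equation: s² + 11s + 84 = 0, so ω_n = 9.165 rad/s and ζ = 11/(2·9.165) = 0.6001.
%OS = 100·exp(−πζ/√(1−ζ²)) = 100·exp(−π·0.6001/√0.6399) = 9.47%.

9.47%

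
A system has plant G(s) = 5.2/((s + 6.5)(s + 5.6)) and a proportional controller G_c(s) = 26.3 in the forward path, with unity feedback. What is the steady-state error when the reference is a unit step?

The loop is type 0. Static position error constant K_pos = G_c(0)·G(0) = 26.3·0.1429 = 3.757.
Steady-state error to a unit step: e_ss = 1/(1+K_pos) = 1/4.757 = 0.21.

0.21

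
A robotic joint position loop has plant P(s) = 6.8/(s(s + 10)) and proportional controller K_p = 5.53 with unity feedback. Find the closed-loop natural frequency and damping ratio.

ω_n = 6.13 rad/s, ζ = 0.815

With unity feedback the closed-loop characteristic equation is s² + 10s + 5.53·6.8 = s² + 10s + 37.6 = 0.
So ω_n² = 37.6 ⇒ ω_n = 6.132 rad/s, and ζ = 10/(2ω_n) = 0.815.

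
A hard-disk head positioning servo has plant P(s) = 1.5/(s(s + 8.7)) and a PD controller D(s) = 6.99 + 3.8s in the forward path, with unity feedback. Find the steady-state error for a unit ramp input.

The loop has one pole at the origin (type 1). Velocity error constant K_v = lim_{s→0} s·D(s)P(s) = 6.99·1.5/8.7 = 1.205.
Steady-state error to a unit ramp: e_ss = 1/K_v = 0.83.

0.83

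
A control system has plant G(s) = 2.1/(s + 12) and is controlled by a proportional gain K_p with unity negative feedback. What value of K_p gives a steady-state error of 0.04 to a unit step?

The loop is type 0, so e_ss(step) = 1/(1 + K_pos) with K_pos = K_p·G(0).
G(0) = 0.175. Require 1/(1 + K_p·0.175) = 0.04, so 1 + 0.175·K_p = 25.
K_p = (25 − 1)/0.175 = 137.

K_p = 137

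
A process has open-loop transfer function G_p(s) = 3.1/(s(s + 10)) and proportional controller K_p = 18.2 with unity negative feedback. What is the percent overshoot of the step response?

Closed-loop characteristic equation: s² + 10s + 56.42 = 0, so ω_n = 7.511 rad/s and ζ = 10/(2·7.511) = 0.6657.
%OS = 100·exp(−πζ/√(1−ζ²)) = 100·exp(−π·0.6657/√0.5569) = 6.07%.

6.07%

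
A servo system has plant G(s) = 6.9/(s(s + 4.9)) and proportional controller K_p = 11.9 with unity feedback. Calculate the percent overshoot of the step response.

41.4%

The closed-loop denominator s² + 4.9s + 82.11 gives ω_n = √82.11 = 9.061 and ζ = 4.9/(2ω_n) = 0.2704.
%OS = 100·exp(−πζ/√(1−ζ²)) = 100·exp(−π·0.2704/√0.9269) = 41.4%.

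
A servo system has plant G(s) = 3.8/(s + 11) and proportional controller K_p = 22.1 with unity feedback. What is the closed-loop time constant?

τ = 0.0105 s

Closed-loop transfer function: T(s) = K_p·G(s)/(1 + K_p·G(s)) = 83.98/(s + 11 + 83.98) = 83.98/(s + 94.98).
Time constant τ = 1/94.98 = 0.0105 s.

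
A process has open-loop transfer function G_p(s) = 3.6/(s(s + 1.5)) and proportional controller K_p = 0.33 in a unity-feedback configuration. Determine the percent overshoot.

Closed-loop characteristic equation: s² + 1.5s + 1.188 = 0, so ω_n = 1.09 rad/s and ζ = 1.5/(2·1.09) = 0.6881.
%OS = 100·exp(−πζ/√(1−ζ²)) = 100·exp(−π·0.6881/√0.5265) = 5.08%.

5.08%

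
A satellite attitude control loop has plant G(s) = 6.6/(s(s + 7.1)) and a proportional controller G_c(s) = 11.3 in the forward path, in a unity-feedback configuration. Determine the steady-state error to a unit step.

0

The open loop G_c(s)G(s) has a pole at the origin (type 1), so the static position error constant is infinite and e_ss = 1/(1+∞) = 0.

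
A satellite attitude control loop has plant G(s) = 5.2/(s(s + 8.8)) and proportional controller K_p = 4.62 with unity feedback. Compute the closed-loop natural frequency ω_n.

ω_n = 4.9 rad/s

The closed-loop denominator is s(s+8.8) + 4.62·5.2 = s² + 8.8s + 24.02.
Matching s² + 2ζω_n s + ω_n²: ω_n = √24.02 = 4.901 rad/s and 2ζω_n = 8.8, so ζ = 8.8/(2·4.901) = 0.898.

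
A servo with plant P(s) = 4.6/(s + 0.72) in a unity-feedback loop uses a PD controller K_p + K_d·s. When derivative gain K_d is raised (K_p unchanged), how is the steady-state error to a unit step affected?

K_d affects only the transient (the s-coefficient); the DC loop gain, and hence e_ss, depends only on K_p.

unchanged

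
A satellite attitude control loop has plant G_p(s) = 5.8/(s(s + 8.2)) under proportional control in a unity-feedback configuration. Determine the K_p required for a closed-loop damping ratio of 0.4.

K_p = 18.1

Closed-loop characteristic equation: s² + 8.2s + K_p·5.8 = 0.
So ω_n = √(5.8K_p) and 2ζω_n = 8.2, giving ζ = 8.2/(2√(5.8K_p)).
Setting ζ = 0.4: √(5.8K_p) = 8.2/(2·0.4) = 10.25, so K_p = 105.1/5.8 = 18.1.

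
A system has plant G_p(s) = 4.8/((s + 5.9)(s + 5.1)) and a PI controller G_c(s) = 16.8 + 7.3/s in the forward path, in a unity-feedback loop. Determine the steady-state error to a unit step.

The open loop G_c(s)G_p(s) has a pole at the origin (type 1), so the static position error constant is infinite and e_ss = 1/(1+∞) = 0.

0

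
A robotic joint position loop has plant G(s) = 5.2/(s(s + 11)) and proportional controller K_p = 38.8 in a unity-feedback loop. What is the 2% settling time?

T_s ≈ 0.727 s

The closed-loop denominator s² + 11s + 201.8 gives ω_n = √201.8 = 14.2 and ζ = 11/(2ω_n) = 0.3872.
2% settling time T_s ≈ 4/(ζω_n) = 4/5.5 = 0.727 s.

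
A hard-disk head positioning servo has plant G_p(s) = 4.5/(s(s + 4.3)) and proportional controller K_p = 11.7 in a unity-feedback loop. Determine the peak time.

T_p = 0.453 s

From 1 + K_pG_p(s) = 0: s² + 4.3s + 52.65 = 0 ⇒ ω_n = 7.256, ζ = 0.2963.
Damped frequency ω_d = ω_n√(1−ζ²) = 6.93 rad/s, so peak time T_p = π/ω_d = 0.453 s.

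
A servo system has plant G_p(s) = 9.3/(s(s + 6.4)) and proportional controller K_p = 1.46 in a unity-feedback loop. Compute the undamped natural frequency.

ω_n = 3.68 rad/s

The closed-loop denominator is s(s+6.4) + 1.46·9.3 = s² + 6.4s + 13.58.
So ω_n² = 13.58 ⇒ ω_n = 3.685 rad/s, and ζ = 6.4/(2ω_n) = 0.868.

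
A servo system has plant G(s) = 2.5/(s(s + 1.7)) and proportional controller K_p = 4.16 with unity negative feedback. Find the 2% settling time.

T_s ≈ 4.71 s

From 1 + K_pG(s) = 0: s² + 1.7s + 10.4 = 0 ⇒ ω_n = 3.225, ζ = 0.2636.
2% settling time T_s ≈ 4/(ζω_n) = 4/0.85 = 4.71 s.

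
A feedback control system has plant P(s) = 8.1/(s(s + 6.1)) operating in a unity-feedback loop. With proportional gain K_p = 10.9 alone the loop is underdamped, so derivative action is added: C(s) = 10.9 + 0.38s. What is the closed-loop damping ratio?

ζ = 0.488

Forward path: (10.9 + 0.38s)·8.1/(s(s+6.1)). The closed-loop characteristic equation is s² + (6.1 + 8.1·0.38)s + 8.1·10.9 = 0.
That is s² + 9.178s + 88.29 = 0, so ω_n = 9.396 rad/s and ζ = 9.178/(2·9.396) = 0.4884.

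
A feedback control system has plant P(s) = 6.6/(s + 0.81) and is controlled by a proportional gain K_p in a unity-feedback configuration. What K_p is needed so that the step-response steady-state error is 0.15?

K_p = 0.695

Steady-state error for a unit step on this type-0 loop is 1/(1 + K_p·P(0)).
P(0) = 8.148. Require 1/(1 + K_p·8.148) = 0.15, so 1 + 8.148·K_p = 6.667.
K_p = (6.667 − 1)/8.148 = 0.695.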